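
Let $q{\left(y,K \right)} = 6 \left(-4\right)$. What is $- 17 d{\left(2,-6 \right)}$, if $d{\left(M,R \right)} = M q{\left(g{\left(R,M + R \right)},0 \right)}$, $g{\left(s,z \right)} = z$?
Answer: $816$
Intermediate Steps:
$q{\left(y,K \right)} = -24$
$d{\left(M,R \right)} = - 24 M$ ($d{\left(M,R \right)} = M \left(-24\right) = - 24 M$)
$- 17 d{\left(2,-6 \right)} = - 17 \left(\left(-24\right) 2\right) = \left(-17\right) \left(-48\right) = 816$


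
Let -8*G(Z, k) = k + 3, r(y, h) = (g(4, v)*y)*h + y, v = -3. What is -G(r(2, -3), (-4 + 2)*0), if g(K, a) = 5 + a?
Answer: 3/8 ≈ 0.37500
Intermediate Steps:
r(y, h) = y + 2*h*y (r(y, h) = ((5 - 3)*y)*h + y = (2*y)*h + y = 2*h*y + y = y + 2*h*y)
G(Z, k) = -3/8 - k/8 (G(Z, k) = -(k + 3)/8 = -(3 + k)/8 = -3/8 - k/8)
-G(r(2, -3), (-4 + 2)*0) = -(-3/8 - (-4 + 2)*0/8) = -(-3/8 - (-1)*0/4) = -(-3/8 - ⅛*0) = -(-3/8 + 0) = -1*(-3/8) = 3/8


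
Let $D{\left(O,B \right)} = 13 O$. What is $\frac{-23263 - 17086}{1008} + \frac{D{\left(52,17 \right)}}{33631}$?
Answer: $- \frac{8025419}{200592} \approx -40.009$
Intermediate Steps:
$\frac{-23263 - 17086}{1008} + \frac{D{\left(52,17 \right)}}{33631} = \frac{-23263 - 17086}{1008} + \frac{13 \cdot 52}{33631} = \left(-40349\right) \frac{1}{1008} + 676 \cdot \frac{1}{33631} = - \frac{40349}{1008} + \frac{4}{199} = - \frac{8025419}{200592}$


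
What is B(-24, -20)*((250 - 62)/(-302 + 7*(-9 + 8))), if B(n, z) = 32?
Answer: -6016/309 ≈ -19.469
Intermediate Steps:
B(-24, -20)*((250 - 62)/(-302 + 7*(-9 + 8))) = 32*((250 - 62)/(-302 + 7*(-9 + 8))) = 32*(188/(-302 + 7*(-1))) = 32*(188/(-302 - 7)) = 32*(188/(-309)) = 32*(188*(-1/309)) = 32*(-188/309) = -6016/309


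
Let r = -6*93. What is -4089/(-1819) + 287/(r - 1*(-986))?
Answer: 21235/7276 ≈ 2.9185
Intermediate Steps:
r = -558
-4089/(-1819) + 287/(r - 1*(-986)) = -4089/(-1819) + 287/(-558 - 1*(-986)) = -4089*(-1/1819) + 287/(-558 + 986) = 4089/1819 + 287/428 = 21235/7276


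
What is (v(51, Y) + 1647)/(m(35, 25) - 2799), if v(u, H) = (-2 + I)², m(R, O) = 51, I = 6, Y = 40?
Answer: -1663/2748 ≈ -0.60517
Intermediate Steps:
v(u, H) = 16 (v(u, H) = (-2 + 6)² = 4² = 16)
(v(51, Y) + 1647)/(m(35, 25) - 2799) = (16 + 1647)/(51 - 2799) = 1663/(-2748) = 1663*(-1/2748) = -1663/2748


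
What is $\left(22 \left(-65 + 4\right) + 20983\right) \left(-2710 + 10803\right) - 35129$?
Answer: $158919484$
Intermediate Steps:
$\left(22 \left(-65 + 4\right) + 20983\right) \left(-2710 + 10803\right) - 35129 = \left(22 \left(-61\right) + 20983\right) 8093 - 35129 = \left(-1342 + 20983\right) 8093 - 35129 = 19641 \cdot 8093 - 35129 = 158954613 - 35129 = 158919484$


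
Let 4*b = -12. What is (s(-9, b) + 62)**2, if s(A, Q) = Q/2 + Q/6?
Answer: 3600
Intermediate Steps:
b = -3 (b = (1/4)*(-12) = -3)
s(A, Q) = 2*Q/3 (s(A, Q) = Q*(1/2) + Q*(1/6) = Q/2 + Q/6 = 2*Q/3)
(s(-9, b) + 62)**2 = ((2/3)*(-3) + 62)**2 = (-2 + 62)**2 = 60**2 = 3600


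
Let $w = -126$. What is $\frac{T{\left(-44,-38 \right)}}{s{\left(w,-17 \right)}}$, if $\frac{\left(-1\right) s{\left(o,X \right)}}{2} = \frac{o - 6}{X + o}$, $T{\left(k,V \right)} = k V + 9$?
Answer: $- \frac{21853}{24} \approx -910.54$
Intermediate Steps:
$T{\left(k,V \right)} = 9 + V k$ ($T{\left(k,V \right)} = V k + 9 = 9 + V k$)
$s{\left(o,X \right)} = - \frac{2 \left(-6 + o\right)}{X + o}$ ($s{\left(o,X \right)} = - 2 \frac{o - 6}{X + o} = - 2 \frac{-6 + o}{X + o} = - \frac{2 \left(-6 + o\right)}{X + o}$)
$\frac{T{\left(-44,-38 \right)}}{s{\left(w,-17 \right)}} = \frac{9 - -1672}{2 \frac{1}{-17 - 126} \left(6 - -126\right)} = \frac{9 + 1672}{2 \frac{1}{-143} \left(6 + 126\right)} = \frac{1681}{2 \left(- \frac{1}{143}\right) 132} = \frac{1681}{- \frac{24}{13}} = 1681 \left(- \frac{13}{24}\right) = - \frac{21853}{24}$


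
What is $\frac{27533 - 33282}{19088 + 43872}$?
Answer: $- \frac{5749}{62960} \approx -0.091312$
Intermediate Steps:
$\frac{27533 - 33282}{19088 + 43872} = - \frac{5749}{62960}$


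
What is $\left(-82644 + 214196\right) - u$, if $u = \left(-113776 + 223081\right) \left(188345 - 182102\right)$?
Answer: $-682259563$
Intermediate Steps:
$u = 682391115$ ($u = 109305 \cdot 6243 = 682391115$)
$\left(-82644 + 214196\right) - u = \left(-82644 + 214196\right) - 682391115 = 131552 - 682391115 = -682259563$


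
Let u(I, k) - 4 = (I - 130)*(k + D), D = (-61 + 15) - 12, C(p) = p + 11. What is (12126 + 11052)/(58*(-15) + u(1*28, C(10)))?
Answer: 11589/1454 ≈ 7.9704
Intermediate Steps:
C(p) = 11 + p
D = -58 (D = -46 - 12 = -58)
u(I, k) = 4 + (-130 + I)*(-58 + k) (u(I, k) = 4 + (I - 130)*(k - 58) = 4 + (-130 + I)*(-58 + k))
(12126 + 11052)/(58*(-15) + u(1*28, C(10))) = (12126 + 11052)/(58*(-15) + (7544 - 130*(11 + 10) - 58*28 + (1*28)*(11 + 10))) = 23178/(-870 + (7544 - 130*21 - 58*28 + 28*21)) = 23178/(-870 + (7544 - 2730 - 1624 + 588)) = 23178/(-870 + 3778) = 23178/2908 = 23178*(1/2908) = 11589/1454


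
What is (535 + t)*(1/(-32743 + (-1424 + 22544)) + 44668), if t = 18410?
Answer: 9835792408035/11623 ≈ 8.4624e+8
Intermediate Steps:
(535 + t)*(1/(-32743 + (-1424 + 22544)) + 44668) = (535 + 18410)*(1/(-32743 + (-1424 + 22544)) + 44668) = 18945*(1/(-32743 + 21120) + 44668) = 18945*(1/(-11623) + 44668) = 18945*(-1/11623 + 44668) = 18945*(519176163/11623) = 9835792408035/11623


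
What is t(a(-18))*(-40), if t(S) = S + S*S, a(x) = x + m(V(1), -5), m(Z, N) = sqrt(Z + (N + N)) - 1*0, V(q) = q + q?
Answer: -11920 + 2800*I*sqrt(2) ≈ -11920.0 + 3959.8*I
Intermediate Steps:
V(q) = 2*q
m(Z, N) = sqrt(Z + 2*N) (m(Z, N) = sqrt(Z + 2*N) + 0 = sqrt(Z + 2*N))
a(x) = x + 2*I*sqrt(2) (a(x) = x + sqrt(2*1 + 2*(-5)) = x + sqrt(2 - 10) = x + sqrt(-8) = x + 2*I*sqrt(2))
t(S) = S + S**2
t(a(-18))*(-40) = ((-18 + 2*I*sqrt(2))*(1 + (-18 + 2*I*sqrt(2))))*(-40) = ((-18 + 2*I*sqrt(2))*(-17 + 2*I*sqrt(2)))*(-40) = -40*(-18 + 2*I*sqrt(2))*(-17 + 2*I*sqrt(2))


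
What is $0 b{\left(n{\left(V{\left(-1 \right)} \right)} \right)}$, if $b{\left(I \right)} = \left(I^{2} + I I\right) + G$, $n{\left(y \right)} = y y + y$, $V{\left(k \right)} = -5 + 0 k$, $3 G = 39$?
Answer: $0$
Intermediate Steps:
$G = 13$ ($G = \frac{1}{3} \cdot 39 = 13$)
$V{\left(k \right)} = -5$ ($V{\left(k \right)} = -5 + 0 = -5$)
$n{\left(y \right)} = y + y^{2}$ ($n{\left(y \right)} = y^{2} + y = y + y^{2}$)
$b{\left(I \right)} = 13 + 2 I^{2}$ ($b{\left(I \right)} = \left(I^{2} + I I\right) + 13 = \left(I^{2} + I^{2}\right) + 13 = 2 I^{2} + 13 = 13 + 2 I^{2}$)
$0 b{\left(n{\left(V{\left(-1 \right)} \right)} \right)} = 0 \left(13 + 2 \left(- 5 \left(1 - 5\right)\right)^{2}\right) = 0 \left(13 + 2 \left(\left(-5\right) \left(-4\right)\right)^{2}\right) = 0 \left(13 + 2 \cdot 20^{2}\right) = 0 \left(13 + 2 \cdot 400\right) = 0 \left(13 + 800\right) = 0 \cdot 813 = 0$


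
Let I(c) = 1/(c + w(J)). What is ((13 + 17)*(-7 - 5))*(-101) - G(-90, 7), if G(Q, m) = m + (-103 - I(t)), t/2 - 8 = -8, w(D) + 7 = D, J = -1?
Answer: 291647/8 ≈ 36456.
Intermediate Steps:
w(D) = -7 + D
t = 0 (t = 16 + 2*(-8) = 16 - 16 = 0)
I(c) = 1/(-8 + c) (I(c) = 1/(c + (-7 - 1)) = 1/(c - 8) = 1/(-8 + c))
G(Q, m) = -823/8 + m (G(Q, m) = m + (-103 - 1/(-8 + 0)) = m + (-103 - 1/(-8)) = m + (-103 - 1*(-⅛)) = m + (-103 + ⅛) = m - 823/8 = -823/8 + m)
((13 + 17)*(-7 - 5))*(-101) - G(-90, 7) = ((13 + 17)*(-7 - 5))*(-101) - (-823/8 + 7) = (30*(-12))*(-101) - 1*(-767/8) = -360*(-101) + 767/8 = 36360 + 767/8 = 291647/8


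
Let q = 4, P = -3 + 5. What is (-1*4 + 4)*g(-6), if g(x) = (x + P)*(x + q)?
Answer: 0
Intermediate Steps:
P = 2
g(x) = (2 + x)*(4 + x) (g(x) = (x + 2)*(x + 4) = (2 + x)*(4 + x))
(-1*4 + 4)*g(-6) = (-1*4 + 4)*(8 + (-6)² + 6*(-6)) = (-4 + 4)*(8 + 36 - 36) = 0*8 = 0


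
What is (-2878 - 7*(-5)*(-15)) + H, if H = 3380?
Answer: -23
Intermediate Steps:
(-2878 - 7*(-5)*(-15)) + H = (-2878 - 7*(-5)*(-15)) + 3380 = (-2878 + 35*(-15)) + 3380 = (-2878 - 525) + 3380 = -3403 + 3380 = -23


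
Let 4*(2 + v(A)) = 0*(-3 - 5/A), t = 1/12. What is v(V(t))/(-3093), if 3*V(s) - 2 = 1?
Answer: 2/3093 ≈ 0.00064662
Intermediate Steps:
t = 1/12 (t = 1*(1/12) = 1/12 ≈ 0.083333)
V(s) = 1 (V(s) = ⅔ + (⅓)*1 = ⅔ + ⅓ = 1)
v(A) = -2 (v(A) = -2 + (0*(-3 - 5/A))/4 = -2 + (¼)*0 = -2 + 0 = -2)
v(V(t))/(-3093) = -2/(-3093) = -2*(-1/3093) = 2/3093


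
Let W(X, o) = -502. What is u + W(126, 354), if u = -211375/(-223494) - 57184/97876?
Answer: -2743297627721/5468674686 ≈ -501.64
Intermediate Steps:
u = 1977064651/5468674686 (u = -211375*(-1/223494) - 57184*1/97876 = 211375/223494 - 14296/24469 = 1977064651/5468674686 ≈ 0.36153)
u + W(126, 354) = 1977064651/5468674686 - 502 = -2743297627721/5468674686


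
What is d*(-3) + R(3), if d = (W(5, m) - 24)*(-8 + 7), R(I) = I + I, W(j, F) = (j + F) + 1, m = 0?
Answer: -48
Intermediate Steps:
W(j, F) = 1 + F + j (W(j, F) = (F + j) + 1 = 1 + F + j)
R(I) = 2*I
d = 18 (d = ((1 + 0 + 5) - 24)*(-8 + 7) = (6 - 24)*(-1) = -18*(-1) = 18)
d*(-3) + R(3) = 18*(-3) + 2*3 = -54 + 6 = -48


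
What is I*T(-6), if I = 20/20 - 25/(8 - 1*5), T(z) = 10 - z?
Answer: -352/3 ≈ -117.33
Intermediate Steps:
I = -22/3 (I = 20*(1/20) - 25/(8 - 5) = 1 - 25/3 = -22/3 ≈ -7.3333)
I*T(-6) = -22*(10 - 1*(-6))/3 = -22*(10 + 6)/3 = -22/3*16 = -352/3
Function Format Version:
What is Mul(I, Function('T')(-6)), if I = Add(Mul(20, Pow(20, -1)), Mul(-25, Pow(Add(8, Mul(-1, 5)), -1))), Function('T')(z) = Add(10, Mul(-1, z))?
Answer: Rational(-352, 3) ≈ -117.33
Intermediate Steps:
I = Rational(-22, 3) (I = Add(Mul(20, Rational(1, 20)), Mul(-25, Pow(Add(8, -5), -1))) = Add(1, Mul(-25, Pow(3, -1))) = Add(1, Mul(-25, Rational(1, 3))) = Add(1, Rational(-25, 3)) = Rational(-22, 3) ≈ -7.3333)
Mul(I, Function('T')(-6)) = Mul(Rational(-22, 3), Add(10, Mul(-1, -6))) = Mul(Rational(-22, 3), Add(10, 6)) = Mul(Rational(-22, 3), 16) = Rational(-352, 3)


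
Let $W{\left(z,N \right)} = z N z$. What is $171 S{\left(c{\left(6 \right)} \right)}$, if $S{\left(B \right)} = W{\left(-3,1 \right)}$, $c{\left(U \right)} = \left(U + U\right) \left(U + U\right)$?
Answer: $1539$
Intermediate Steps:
$c{\left(U \right)} = 4 U^{2}$ ($c{\left(U \right)} = 2 U 2 U = 4 U^{2}$)
$W{\left(z,N \right)} = N z^{2}$ ($W{\left(z,N \right)} = N z z = N z^{2}$)
$S{\left(B \right)} = 9$ ($S{\left(B \right)} = 1 \left(-3\right)^{2} = 1 \cdot 9 = 9$)
$171 S{\left(c{\left(6 \right)} \right)} = 171 \cdot 9 = 1539$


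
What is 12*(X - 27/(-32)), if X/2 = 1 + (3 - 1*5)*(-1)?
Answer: 657/8 ≈ 82.125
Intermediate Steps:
X = 6 (X = 2*(1 + (3 - 1*5)*(-1)) = 2*(1 + (3 - 5)*(-1)) = 2*(1 - 2*(-1)) = 2*(1 + 2) = 2*3 = 6)
12*(X - 27/(-32)) = 12*(6 - 27/(-32)) = 12*(6 - 27*(-1/32)) = 12*(6 + 27/32) = 12*(219/32) = 657/8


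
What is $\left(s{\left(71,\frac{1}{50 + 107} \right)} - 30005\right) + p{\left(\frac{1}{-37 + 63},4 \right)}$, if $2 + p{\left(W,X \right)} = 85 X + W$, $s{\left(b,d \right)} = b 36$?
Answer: $- \frac{704885}{26} \approx -27111.0$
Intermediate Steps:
$s{\left(b,d \right)} = 36 b$
$p{\left(W,X \right)} = -2 + W + 85 X$ ($p{\left(W,X \right)} = -2 + \left(85 X + W\right) = -2 + \left(W + 85 X\right) = -2 + W + 85 X$)
$\left(s{\left(71,\frac{1}{50 + 107} \right)} - 30005\right) + p{\left(\frac{1}{-37 + 63},4 \right)} = \left(36 \cdot 71 - 30005\right) + \left(-2 + \frac{1}{-37 + 63} + 85 \cdot 4\right) = \left(2556 - 30005\right) + \left(-2 + \frac{1}{26} + 340\right) = -27449 + \left(-2 + \frac{1}{26} + 340\right) = -27449 + \frac{8789}{26} = - \frac{704885}{26}$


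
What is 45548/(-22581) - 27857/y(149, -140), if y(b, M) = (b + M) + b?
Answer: -3296557/18486 ≈ -178.33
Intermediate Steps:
y(b, M) = M + 2*b (y(b, M) = (M + b) + b = M + 2*b)
45548/(-22581) - 27857/y(149, -140) = 45548/(-22581) - 27857/(-140 + 2*149) = 45548*(-1/22581) - 27857/(-140 + 298) = -236/117 - 27857/158 = -3296557/18486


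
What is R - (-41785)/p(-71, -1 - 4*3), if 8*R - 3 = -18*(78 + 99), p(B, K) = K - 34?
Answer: -483881/376 ≈ -1286.9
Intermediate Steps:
p(B, K) = -34 + K
R = -3183/8 (R = 3/8 + (-18*(78 + 99))/8 = 3/8 + (-18*177)/8 = 3/8 + (⅛)*(-3186) = 3/8 - 1593/4 = -3183/8 ≈ -397.88)
R - (-41785)/p(-71, -1 - 4*3) = -3183/8 - (-41785)/(-34 + (-1 - 4*3)) = -3183/8 - (-41785)/(-34 + (-1 - 12)) = -3183/8 - (-41785)/(-34 - 13) = -3183/8 - (-41785)/(-47) = -3183/8 - (-41785)*(-1)/47 = -3183/8 - 1*41785/47 = -3183/8 - 41785/47 = -483881/376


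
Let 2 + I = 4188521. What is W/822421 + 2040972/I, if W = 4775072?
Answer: 7226339343860/1148241994833 ≈ 6.2934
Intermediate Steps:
I = 4188519 (I = -2 + 4188521 = 4188519)
W/822421 + 2040972/I = 4775072/822421 + 2040972/4188519 = 4775072*(1/822421) + 2040972*(1/4188519) = 4775072/822421 + 680324/1396173 = 7226339343860/1148241994833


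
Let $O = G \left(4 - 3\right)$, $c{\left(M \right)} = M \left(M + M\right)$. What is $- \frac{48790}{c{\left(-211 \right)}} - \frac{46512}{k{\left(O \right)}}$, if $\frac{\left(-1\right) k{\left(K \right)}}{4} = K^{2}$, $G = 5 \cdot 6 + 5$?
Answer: $\frac{487806313}{54538225} \approx 8.9443$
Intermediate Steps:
$c{\left(M \right)} = 2 M^{2}$ ($c{\left(M \right)} = M 2 M = 2 M^{2}$)
$G = 35$ ($G = 30 + 5 = 35$)
$O = 35$ ($O = 35 \left(4 - 3\right) = 35 \cdot 1 = 35$)
$k{\left(K \right)} = - 4 K^{2}$
$- \frac{48790}{c{\left(-211 \right)}} - \frac{46512}{k{\left(O \right)}} = - \frac{48790}{2 \left(-211\right)^{2}} - \frac{46512}{\left(-4\right) 35^{2}} = - \frac{48790}{2 \cdot 44521} - \frac{46512}{\left(-4\right) 1225} = - \frac{48790}{89042} - \frac{46512}{-4900} = \left(-48790\right) \frac{1}{89042} - - \frac{11628}{1225} = - \frac{24395}{44521} + \frac{11628}{1225} = \frac{487806313}{54538225}$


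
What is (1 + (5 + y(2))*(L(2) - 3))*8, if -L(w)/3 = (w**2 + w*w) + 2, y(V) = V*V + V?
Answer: -2896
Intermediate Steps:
y(V) = V + V**2 (y(V) = V**2 + V = V + V**2)
L(w) = -6 - 6*w**2 (L(w) = -3*((w**2 + w*w) + 2) = -3*((w**2 + w**2) + 2) = -3*(2*w**2 + 2) = -3*(2 + 2*w**2) = -6 - 6*w**2)
(1 + (5 + y(2))*(L(2) - 3))*8 = (1 + (5 + 2*(1 + 2))*((-6 - 6*2**2) - 3))*8 = (1 + (5 + 2*3)*((-6 - 6*4) - 3))*8 = (1 + (5 + 6)*((-6 - 24) - 3))*8 = (1 + 11*(-30 - 3))*8 = (1 + 11*(-33))*8 = (1 - 363)*8 = -362*8 = -2896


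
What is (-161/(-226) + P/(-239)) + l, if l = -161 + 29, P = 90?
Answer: -7111709/54014 ≈ -131.66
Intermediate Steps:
l = -132
(-161/(-226) + P/(-239)) + l = (-161/(-226) + 90/(-239)) - 132 = (-161*(-1/226) + 90*(-1/239)) - 132 = (161/226 - 90/239) - 132 = 18139/54014 - 132 = -7111709/54014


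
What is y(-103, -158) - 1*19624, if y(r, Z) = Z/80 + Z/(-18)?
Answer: -7062191/360 ≈ -19617.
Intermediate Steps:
y(r, Z) = -31*Z/720 (y(r, Z) = Z*(1/80) + Z*(-1/18) = Z/80 - Z/18 = -31*Z/720)
y(-103, -158) - 1*19624 = -31/720*(-158) - 1*19624 = 2449/360 - 19624 = -7062191/360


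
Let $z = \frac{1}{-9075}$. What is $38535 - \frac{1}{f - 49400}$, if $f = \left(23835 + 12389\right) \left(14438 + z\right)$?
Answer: $\frac{182879242123148085}{4745795825176} \approx 38535.0$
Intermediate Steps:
$z = - \frac{1}{9075} \approx -0.00011019$
$f = \frac{4746244130176}{9075}$ ($f = \left(23835 + 12389\right) \left(14438 - \frac{1}{9075}\right) = 36224 \cdot \frac{131024849}{9075} = \frac{4746244130176}{9075} \approx 5.23 \cdot 10^{8}$)
$38535 - \frac{1}{f - 49400} = 38535 - \frac{1}{\frac{4746244130176}{9075} - 49400} = 38535 - \frac{1}{\frac{4745795825176}{9075}} = 38535 - \frac{9075}{4745795825176} = \frac{182879242123148085}{4745795825176}$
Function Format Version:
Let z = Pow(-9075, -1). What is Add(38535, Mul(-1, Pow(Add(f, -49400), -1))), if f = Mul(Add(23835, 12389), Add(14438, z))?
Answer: Rational(182879242123148085, 4745795825176) ≈ 38535.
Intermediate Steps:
z = Rational(-1, 9075) ≈ -0.00011019
f = Rational(4746244130176, 9075) (f = Mul(Add(23835, 12389), Add(14438, Rational(-1, 9075))) = Mul(36224, Rational(131024849, 9075)) = Rational(4746244130176, 9075) ≈ 5.2300e+8)
Add(38535, Mul(-1, Pow(Add(f, -49400), -1))) = Add(38535, Mul(-1, Pow(Add(Rational(4746244130176, 9075), -49400), -1))) = Add(38535, Mul(-1, Pow(Rational(4745795825176, 9075), -1))) = Add(38535, Mul(-1, Rational(9075, 4745795825176))) = Add(38535, Rational(-9075, 4745795825176)) = Rational(182879242123148085, 4745795825176)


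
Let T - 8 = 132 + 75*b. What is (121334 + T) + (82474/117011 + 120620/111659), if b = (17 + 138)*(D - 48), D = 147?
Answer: 16623684472165087/13065331249 ≈ 1.2724e+6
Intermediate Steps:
b = 15345 (b = (17 + 138)*(147 - 48) = 155*99 = 15345)
T = 1151015 (T = 8 + (132 + 75*15345) = 8 + (132 + 1150875) = 8 + 1151007 = 1151015)
(121334 + T) + (82474/117011 + 120620/111659) = (121334 + 1151015) + (82474/117011 + 120620/111659) = 1272349 + (82474*(1/117011) + 120620*(1/111659)) = 1272349 + (82474/117011 + 120620/111659) = 1272349 + 23322831186/13065331249 = 16623684472165087/13065331249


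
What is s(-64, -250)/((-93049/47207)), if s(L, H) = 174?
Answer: -8214018/93049 ≈ -88.276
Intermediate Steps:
s(-64, -250)/((-93049/47207)) = 174/((-93049/47207)) = 174/((-93049*1/47207)) = 174/(-93049/47207) = 174*(-47207/93049) = -8214018/93049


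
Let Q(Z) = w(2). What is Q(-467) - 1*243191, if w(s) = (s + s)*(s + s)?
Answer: -243175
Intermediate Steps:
w(s) = 4*s² (w(s) = (2*s)*(2*s) = 4*s²)
Q(Z) = 16 (Q(Z) = 4*2² = 4*4 = 16)
Q(-467) - 1*243191 = 16 - 1*243191 = 16 - 243191 = -243175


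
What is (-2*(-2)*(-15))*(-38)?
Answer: 2280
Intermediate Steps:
(-2*(-2)*(-15))*(-38) = (4*(-15))*(-38) = -60*(-38) = 2280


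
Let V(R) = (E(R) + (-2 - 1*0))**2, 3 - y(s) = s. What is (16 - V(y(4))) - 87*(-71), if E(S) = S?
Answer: 6184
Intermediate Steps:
y(s) = 3 - s
V(R) = (-2 + R)**2 (V(R) = (R + (-2 - 1*0))**2 = (R + (-2 + 0))**2 = (R - 2)**2 = (-2 + R)**2)
(16 - V(y(4))) - 87*(-71) = (16 - (-2 + (3 - 1*4))**2) - 87*(-71) = (16 - (-2 + (3 - 4))**2) + 6177 = (16 - (-2 - 1)**2) + 6177 = (16 - 1*(-3)**2) + 6177 = (16 - 1*9) + 6177 = (16 - 9) + 6177 = 7 + 6177 = 6184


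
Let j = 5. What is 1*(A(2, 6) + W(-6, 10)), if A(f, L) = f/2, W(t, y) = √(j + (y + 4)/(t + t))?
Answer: 1 + √138/6 ≈ 2.9579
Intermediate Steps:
W(t, y) = √(5 + (4 + y)/(2*t)) (W(t, y) = √(5 + (y + 4)/(t + t)) = √(5 + (4 + y)/((2*t))) = √(5 + (4 + y)*(1/(2*t))) = √(5 + (4 + y)/(2*t)))
A(f, L) = f/2 (A(f, L) = f*(½) = f/2)
1*(A(2, 6) + W(-6, 10)) = 1*((½)*2 + √2*√((4 + 10 + 10*(-6))/(-6))/2) = 1*(1 + √2*√(-(4 + 10 - 60)/6)/2) = 1*(1 + √2*√(-⅙*(-46))/2) = 1*(1 + √2*√(23/3)/2) = 1*(1 + √2*(√69/3)/2) = 1*(1 + √138/6) = 1 + √138/6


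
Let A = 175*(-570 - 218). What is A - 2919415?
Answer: -3057315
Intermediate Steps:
A = -137900 (A = 175*(-788) = -137900)
A - 2919415 = -137900 - 2919415 = -3057315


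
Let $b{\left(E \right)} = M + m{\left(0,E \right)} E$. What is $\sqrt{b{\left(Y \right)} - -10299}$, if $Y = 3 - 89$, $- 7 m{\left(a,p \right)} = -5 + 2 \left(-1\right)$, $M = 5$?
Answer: $\sqrt{10218} \approx 101.08$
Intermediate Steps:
$m{\left(a,p \right)} = 1$ ($m{\left(a,p \right)} = - \frac{-5 + 2 \left(-1\right)}{7} = - \frac{-5 - 2}{7} = \left(- \frac{1}{7}\right) \left(-7\right) = 1$)
$Y = -86$ ($Y = 3 - 89 = -86$)
$b{\left(E \right)} = 5 + E$ ($b{\left(E \right)} = 5 + 1 E = 5 + E$)
$\sqrt{b{\left(Y \right)} - -10299} = \sqrt{\left(5 - 86\right) - -10299} = \sqrt{-81 + 10299} = \sqrt{10218}$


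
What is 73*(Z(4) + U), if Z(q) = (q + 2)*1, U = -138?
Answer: -9636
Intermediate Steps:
Z(q) = 2 + q (Z(q) = (2 + q)*1 = 2 + q)
73*(Z(4) + U) = 73*((2 + 4) - 138) = 73*(6 - 138) = 73*(-132) = -9636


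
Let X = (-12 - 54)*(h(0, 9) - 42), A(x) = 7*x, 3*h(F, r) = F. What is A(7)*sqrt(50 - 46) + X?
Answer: 2870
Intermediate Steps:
h(F, r) = F/3
X = 2772 (X = (-12 - 54)*((1/3)*0 - 42) = -66*(0 - 42) = -66*(-42) = 2772)
A(7)*sqrt(50 - 46) + X = (7*7)*sqrt(50 - 46) + 2772 = 49*sqrt(4) + 2772 = 49*2 + 2772 = 98 + 2772 = 2870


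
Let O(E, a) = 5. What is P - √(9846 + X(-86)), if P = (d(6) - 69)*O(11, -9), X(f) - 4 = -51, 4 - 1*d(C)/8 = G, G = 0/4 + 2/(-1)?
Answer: -105 - √9799 ≈ -203.99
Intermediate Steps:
G = -2 (G = 0*(¼) + 2*(-1) = 0 - 2 = -2)
d(C) = 48 (d(C) = 32 - 8*(-2) = 32 + 16 = 48)
X(f) = -47 (X(f) = 4 - 51 = -47)
P = -105 (P = (48 - 69)*5 = -21*5 = -105)
P - √(9846 + X(-86)) = -105 - √(9846 - 47) = -105 - √9799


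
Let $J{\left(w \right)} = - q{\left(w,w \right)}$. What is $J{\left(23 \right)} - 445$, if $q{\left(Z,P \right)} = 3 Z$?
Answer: $-514$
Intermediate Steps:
$J{\left(w \right)} = - 3 w$
$J{\left(23 \right)} - 445 = \left(-3\right) 23 - 445 = -69 - 445 = -514$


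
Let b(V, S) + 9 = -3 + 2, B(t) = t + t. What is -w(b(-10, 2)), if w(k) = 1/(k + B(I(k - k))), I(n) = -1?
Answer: 1/12 ≈ 0.083333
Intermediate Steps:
B(t) = 2*t
b(V, S) = -10 (b(V, S) = -9 + (-3 + 2) = -9 - 1 = -10)
w(k) = 1/(-2 + k) (w(k) = 1/(k + 2*(-1)) = 1/(k - 2) = 1/(-2 + k))
-w(b(-10, 2)) = -1/(-2 - 10) = -1/(-12) = -1*(-1/12) = 1/12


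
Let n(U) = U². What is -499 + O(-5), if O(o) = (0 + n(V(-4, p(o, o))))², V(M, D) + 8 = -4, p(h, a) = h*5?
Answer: 20237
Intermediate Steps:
p(h, a) = 5*h
V(M, D) = -12 (V(M, D) = -8 - 4 = -12)
O(o) = 20736 (O(o) = (0 + (-12)²)² = (0 + 144)² = 144² = 20736)
-499 + O(-5) = -499 + 20736 = 20237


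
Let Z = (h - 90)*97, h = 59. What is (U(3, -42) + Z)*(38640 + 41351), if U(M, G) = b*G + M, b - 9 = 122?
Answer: -680403446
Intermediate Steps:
b = 131 (b = 9 + 122 = 131)
U(M, G) = M + 131*G (U(M, G) = 131*G + M = M + 131*G)
Z = -3007 (Z = (59 - 90)*97 = -31*97 = -3007)
(U(3, -42) + Z)*(38640 + 41351) = ((3 + 131*(-42)) - 3007)*(38640 + 41351) = ((3 - 5502) - 3007)*79991 = (-5499 - 3007)*79991 = -8506*79991 = -680403446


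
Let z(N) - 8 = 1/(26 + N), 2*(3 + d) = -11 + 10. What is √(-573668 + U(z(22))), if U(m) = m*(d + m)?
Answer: I*√1321647527/48 ≈ 757.38*I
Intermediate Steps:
d = -7/2 (d = -3 + (-11 + 10)/2 = -3 + (½)*(-1) = -3 - ½ = -7/2 ≈ -3.5000)
z(N) = 8 + 1/(26 + N)
U(m) = m*(-7/2 + m)
√(-573668 + U(z(22))) = √(-573668 + ((209 + 8*22)/(26 + 22))*(-7 + 2*((209 + 8*22)/(26 + 22)))/2) = √(-573668 + ((209 + 176)/48)*(-7 + 2*((209 + 176)/48))/2) = √(-573668 + ((1/48)*385)*(-7 + 2*((1/48)*385))/2) = √(-573668 + (½)*(385/48)*(-7 + 2*(385/48))) = √(-573668 + (½)*(385/48)*(-7 + 385/24)) = √(-573668 + (½)*(385/48)*(217/24)) = √(-573668 + 83545/2304) = √(-1321647527/2304) = I*√1321647527/48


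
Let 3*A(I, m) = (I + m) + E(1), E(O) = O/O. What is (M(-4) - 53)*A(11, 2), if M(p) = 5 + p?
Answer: -728/3 ≈ -242.67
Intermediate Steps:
E(O) = 1
A(I, m) = 1/3 + I/3 + m/3 (A(I, m) = ((I + m) + 1)/3 = (1 + I + m)/3 = 1/3 + I/3 + m/3)
(M(-4) - 53)*A(11, 2) = ((5 - 4) - 53)*(1/3 + (1/3)*11 + (1/3)*2) = (1 - 53)*(1/3 + 11/3 + 2/3) = -52*14/3 = -728/3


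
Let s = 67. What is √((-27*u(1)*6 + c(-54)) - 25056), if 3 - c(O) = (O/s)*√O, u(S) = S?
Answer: √(-113190135 + 10854*I*√6)/67 ≈ 0.018649 + 158.79*I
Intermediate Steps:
c(O) = 3 - O^(3/2)/67 (c(O) = 3 - O/67*√O = 3 - O^(3/2)/67)
√((-27*u(1)*6 + c(-54)) - 25056) = √((-27*1*6 + (3 - (-162)*I*√6/67)) - 25056) = √((-27*6 + (3 - (-162)*I*√6/67)) - 25056) = √((-162 + (3 + 162*I*√6/67)) - 25056) = √((-159 + 162*I*√6/67) - 25056) = √(-25215 + 162*I*√6/67)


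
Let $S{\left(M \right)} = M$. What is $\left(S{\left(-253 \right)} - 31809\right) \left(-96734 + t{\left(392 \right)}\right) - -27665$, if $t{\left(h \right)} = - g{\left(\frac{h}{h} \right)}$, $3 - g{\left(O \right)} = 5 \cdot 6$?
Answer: $3100647499$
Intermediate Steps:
$g{\left(O \right)} = -27$ ($g{\left(O \right)} = 3 - 5 \cdot 6 = 3 - 30 = -27$)
$t{\left(h \right)} = 27$ ($t{\left(h \right)} = \left(-1\right) \left(-27\right) = 27$)
$\left(S{\left(-253 \right)} - 31809\right) \left(-96734 + t{\left(392 \right)}\right) - -27665 = \left(-253 - 31809\right) \left(-96734 + 27\right) - -27665 = \left(-32062\right) \left(-96707\right) + 27665 = 3100619834 + 27665 = 3100647499$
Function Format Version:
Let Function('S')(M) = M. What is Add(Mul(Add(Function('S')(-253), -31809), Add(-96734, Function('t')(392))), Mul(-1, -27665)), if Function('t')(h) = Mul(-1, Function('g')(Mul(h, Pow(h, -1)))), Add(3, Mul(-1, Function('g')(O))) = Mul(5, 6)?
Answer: 3100647499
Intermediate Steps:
Function('g')(O) = -27 (Function('g')(O) = Add(3, Mul(-1, Mul(5, 6))) = Add(3, Mul(-1, 30)) = Add(3, -30) = -27)
Function('t')(h) = 27 (Function('t')(h) = Mul(-1, -27) = 27)
Add(Mul(Add(Function('S')(-253), -31809), Add(-96734, Function('t')(392))), Mul(-1, -27665)) = Add(Mul(Add(-253, -31809), Add(-96734, 27)), Mul(-1, -27665)) = Add(Mul(-32062, -96707), 27665) = Add(3100619834, 27665) = 3100647499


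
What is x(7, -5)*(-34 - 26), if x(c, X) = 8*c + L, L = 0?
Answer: -3360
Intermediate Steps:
x(c, X) = 8*c (x(c, X) = 8*c + 0 = 8*c)
x(7, -5)*(-34 - 26) = (8*7)*(-34 - 26) = 56*(-60) = -3360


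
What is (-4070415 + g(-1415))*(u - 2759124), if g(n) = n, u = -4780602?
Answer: 30700482518580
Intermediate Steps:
(-4070415 + g(-1415))*(u - 2759124) = (-4070415 - 1415)*(-4780602 - 2759124) = -4071830*(-7539726) = 30700482518580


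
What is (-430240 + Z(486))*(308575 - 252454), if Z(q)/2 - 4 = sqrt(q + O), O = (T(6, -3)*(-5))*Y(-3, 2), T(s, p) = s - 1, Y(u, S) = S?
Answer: -24145050072 + 224484*sqrt(109) ≈ -2.4143e+10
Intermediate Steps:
T(s, p) = -1 + s
O = -50 (O = ((-1 + 6)*(-5))*2 = (5*(-5))*2 = -25*2 = -50)
Z(q) = 8 + 2*sqrt(-50 + q) (Z(q) = 8 + 2*sqrt(q - 50) = 8 + 2*sqrt(-50 + q))
(-430240 + Z(486))*(308575 - 252454) = (-430240 + (8 + 2*sqrt(-50 + 486)))*(308575 - 252454) = (-430240 + (8 + 2*sqrt(436)))*56121 = (-430240 + (8 + 2*(2*sqrt(109))))*56121 = (-430240 + (8 + 4*sqrt(109)))*56121 = (-430232 + 4*sqrt(109))*56121 = -24145050072 + 224484*sqrt(109)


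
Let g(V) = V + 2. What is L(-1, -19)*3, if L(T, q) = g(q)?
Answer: -51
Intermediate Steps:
g(V) = 2 + V
L(T, q) = 2 + q
L(-1, -19)*3 = (2 - 19)*3 = -17*3 = -51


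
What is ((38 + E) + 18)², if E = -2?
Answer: 2916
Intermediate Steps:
((38 + E) + 18)² = ((38 - 2) + 18)² = (36 + 18)² = 54² = 2916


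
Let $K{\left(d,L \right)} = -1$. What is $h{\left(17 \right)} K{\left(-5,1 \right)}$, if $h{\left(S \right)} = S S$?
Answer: $-289$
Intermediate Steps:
$h{\left(S \right)} = S^{2}$
$h{\left(17 \right)} K{\left(-5,1 \right)} = 17^{2} \left(-1\right) = 289 \left(-1\right) = -289$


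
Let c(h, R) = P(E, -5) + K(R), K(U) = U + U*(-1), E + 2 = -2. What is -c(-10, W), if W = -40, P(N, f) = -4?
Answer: 4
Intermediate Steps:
E = -4 (E = -2 - 2 = -4)
K(U) = 0 (K(U) = U - U = 0)
c(h, R) = -4 (c(h, R) = -4 + 0 = -4)
-c(-10, W) = -1*(-4) = 4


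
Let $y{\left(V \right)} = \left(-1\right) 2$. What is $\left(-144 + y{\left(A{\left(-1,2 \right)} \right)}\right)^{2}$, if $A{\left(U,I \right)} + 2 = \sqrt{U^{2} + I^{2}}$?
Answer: $21316$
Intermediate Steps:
$A{\left(U,I \right)} = -2 + \sqrt{I^{2} + U^{2}}$ ($A{\left(U,I \right)} = -2 + \sqrt{U^{2} + I^{2}} = -2 + \sqrt{I^{2} + U^{2}}$)
$y{\left(V \right)} = -2$
$\left(-144 + y{\left(A{\left(-1,2 \right)} \right)}\right)^{2} = \left(-144 - 2\right)^{2} = \left(-146\right)^{2} = 21316$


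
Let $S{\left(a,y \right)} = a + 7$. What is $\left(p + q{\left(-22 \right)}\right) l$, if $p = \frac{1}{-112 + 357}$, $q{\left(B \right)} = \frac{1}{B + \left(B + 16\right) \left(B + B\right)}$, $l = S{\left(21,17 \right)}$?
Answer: $\frac{974}{4235} \approx 0.22999$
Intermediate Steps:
$S{\left(a,y \right)} = 7 + a$
$l = 28$ ($l = 7 + 21 = 28$)
$q{\left(B \right)} = \frac{1}{B + 2 B \left(16 + B\right)}$ ($q{\left(B \right)} = \frac{1}{B + \left(16 + B\right) 2 B} = \frac{1}{B + 2 B \left(16 + B\right)}$)
$p = \frac{1}{245} \approx 0.0040816$
$\left(p + q{\left(-22 \right)}\right) l = \left(\frac{1}{245} + \frac{1}{\left(-22\right) \left(33 + 2 \left(-22\right)\right)}\right) 28 = \left(\frac{1}{245} - \frac{1}{22 \left(33 - 44\right)}\right) 28 = \left(\frac{1}{245} - \frac{1}{22 \left(-11\right)}\right) 28 = \left(\frac{1}{245} - - \frac{1}{242}\right) 28 = \left(\frac{1}{245} + \frac{1}{242}\right) 28 = \frac{487}{59290} \cdot 28 = \frac{974}{4235}$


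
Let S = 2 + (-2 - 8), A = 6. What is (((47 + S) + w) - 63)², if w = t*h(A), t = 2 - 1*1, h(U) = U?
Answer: 324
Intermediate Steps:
t = 1 (t = 2 - 1 = 1)
S = -8 (S = 2 - 10 = -8)
w = 6 (w = 1*6 = 6)
(((47 + S) + w) - 63)² = (((47 - 8) + 6) - 63)² = ((39 + 6) - 63)² = (45 - 63)² = (-18)² = 324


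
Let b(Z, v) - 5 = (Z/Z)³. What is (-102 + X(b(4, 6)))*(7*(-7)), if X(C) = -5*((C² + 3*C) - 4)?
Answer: 17248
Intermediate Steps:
b(Z, v) = 6 (b(Z, v) = 5 + (Z/Z)³ = 5 + 1³ = 5 + 1 = 6)
X(C) = 20 - 15*C - 5*C² (X(C) = -5*(-4 + C² + 3*C) = 20 - 15*C - 5*C²)
(-102 + X(b(4, 6)))*(7*(-7)) = (-102 + (20 - 15*6 - 5*6²))*(7*(-7)) = (-102 + (20 - 90 - 5*36))*(-49) = (-102 + (20 - 90 - 180))*(-49) = (-102 - 250)*(-49) = -352*(-49) = 17248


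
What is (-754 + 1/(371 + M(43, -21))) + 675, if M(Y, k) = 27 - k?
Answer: -33100/419 ≈ -78.998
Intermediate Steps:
(-754 + 1/(371 + M(43, -21))) + 675 = (-754 + 1/(371 + (27 - 1*(-21)))) + 675 = (-754 + 1/(371 + (27 + 21))) + 675 = (-754 + 1/(371 + 48)) + 675 = (-754 + 1/419) + 675 = -315925/419 + 675 = -33100/419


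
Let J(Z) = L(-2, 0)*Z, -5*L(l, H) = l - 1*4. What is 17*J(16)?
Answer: 1632/5 ≈ 326.40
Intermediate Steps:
L(l, H) = 4/5 - l/5 (L(l, H) = -(l - 1*4)/5 = -(l - 4)/5 = -(-4 + l)/5 = 4/5 - l/5)
J(Z) = 6*Z/5 (J(Z) = (4/5 - 1/5*(-2))*Z = (4/5 + 2/5)*Z = 6*Z/5)
17*J(16) = 17*((6/5)*16) = 17*(96/5) = 1632/5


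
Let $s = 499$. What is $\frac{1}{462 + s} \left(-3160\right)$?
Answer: $- \frac{3160}{961} \approx -3.2882$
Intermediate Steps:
$\frac{1}{462 + s} \left(-3160\right) = \frac{1}{462 + 499} \left(-3160\right) = \frac{1}{961} \left(-3160\right) = - \frac{3160}{961}$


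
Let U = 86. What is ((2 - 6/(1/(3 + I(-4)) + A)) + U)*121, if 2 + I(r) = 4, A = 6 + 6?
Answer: 645898/61 ≈ 10588.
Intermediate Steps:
A = 12
I(r) = 2 (I(r) = -2 + 4 = 2)
((2 - 6/(1/(3 + I(-4)) + A)) + U)*121 = ((2 - 6/(1/(3 + 2) + 12)) + 86)*121 = ((2 - 6/(1/5 + 12)) + 86)*121 = ((2 - 6/(61/5)) + 86)*121 = ((2 + (5/61)*(-6)) + 86)*121 = ((2 - 30/61) + 86)*121 = (92/61 + 86)*121 = (5338/61)*121 = 645898/61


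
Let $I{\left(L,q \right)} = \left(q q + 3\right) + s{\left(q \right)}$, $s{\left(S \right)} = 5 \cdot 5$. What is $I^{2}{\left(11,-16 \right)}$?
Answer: $80656$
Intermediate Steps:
$s{\left(S \right)} = 25$
$I{\left(L,q \right)} = 28 + q^{2}$ ($I{\left(L,q \right)} = \left(q q + 3\right) + 25 = \left(q^{2} + 3\right) + 25 = \left(3 + q^{2}\right) + 25 = 28 + q^{2}$)
$I^{2}{\left(11,-16 \right)} = \left(28 + \left(-16\right)^{2}\right)^{2} = \left(28 + 256\right)^{2} = 284^{2} = 80656$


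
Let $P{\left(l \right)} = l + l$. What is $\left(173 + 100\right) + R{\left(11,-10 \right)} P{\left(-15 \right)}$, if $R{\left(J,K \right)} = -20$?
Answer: $873$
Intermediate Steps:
$P{\left(l \right)} = 2 l$
$\left(173 + 100\right) + R{\left(11,-10 \right)} P{\left(-15 \right)} = \left(173 + 100\right) - 20 \cdot 2 \left(-15\right) = 273 - -600 = 273 + 600 = 873$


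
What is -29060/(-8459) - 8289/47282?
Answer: 1303898269/399958438 ≈ 3.2601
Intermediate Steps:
-29060/(-8459) - 8289/47282 = -29060*(-1/8459) - 8289*1/47282 = 29060/8459 - 8289/47282 = 1303898269/399958438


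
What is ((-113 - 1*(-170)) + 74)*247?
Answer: 32357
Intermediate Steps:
((-113 - 1*(-170)) + 74)*247 = ((-113 + 170) + 74)*247 = (57 + 74)*247 = 131*247 = 32357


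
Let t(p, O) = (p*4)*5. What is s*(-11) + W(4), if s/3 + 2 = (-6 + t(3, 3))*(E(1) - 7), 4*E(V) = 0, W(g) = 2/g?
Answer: 25081/2 ≈ 12541.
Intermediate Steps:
E(V) = 0 (E(V) = (1/4)*0 = 0)
t(p, O) = 20*p (t(p, O) = (4*p)*5 = 20*p)
s = -1140 (s = -6 + 3*((-6 + 20*3)*(0 - 7)) = -6 + 3*((-6 + 60)*(-7)) = -6 + 3*(54*(-7)) = -6 + 3*(-378) = -6 - 1134 = -1140)
s*(-11) + W(4) = -1140*(-11) + 2/4 = 12540 + 2*(1/4) = 12540 + 1/2 = 25081/2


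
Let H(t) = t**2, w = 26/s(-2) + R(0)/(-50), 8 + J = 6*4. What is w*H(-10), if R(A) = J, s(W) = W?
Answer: -1332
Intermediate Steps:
J = 16 (J = -8 + 6*4 = -8 + 24 = 16)
R(A) = 16
w = -333/25 (w = 26/(-2) + 16/(-50) = 26*(-1/2) + 16*(-1/50) = -13 - 8/25 = -333/25 ≈ -13.320)
w*H(-10) = -333/25*(-10)**2 = -333/25*100 = -1332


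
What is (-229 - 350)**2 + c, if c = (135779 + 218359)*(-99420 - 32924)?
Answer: -46867704231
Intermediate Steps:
c = -46868039472 (c = 354138*(-132344) = -46868039472)
(-229 - 350)**2 + c = (-229 - 350)**2 - 46868039472 = (-579)**2 - 46868039472 = 335241 - 46868039472 = -46867704231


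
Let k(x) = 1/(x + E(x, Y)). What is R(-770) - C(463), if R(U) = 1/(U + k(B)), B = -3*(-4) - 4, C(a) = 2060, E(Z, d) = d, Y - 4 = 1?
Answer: -20618553/10009 ≈ -2060.0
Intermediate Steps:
Y = 5 (Y = 4 + 1 = 5)
B = 8 (B = 12 - 4 = 8)
k(x) = 1/(5 + x) (k(x) = 1/(x + 5) = 1/(5 + x))
R(U) = 1/(1/13 + U) (R(U) = 1/(U + 1/(5 + 8)) = 1/(U + 1/13) = 1/(1/13 + U))
R(-770) - C(463) = 13/(1 + 13*(-770)) - 1*2060 = 13/(1 - 10010) - 2060 = 13/(-10009) - 2060 = 13*(-1/10009) - 2060 = -13/10009 - 2060 = -20618553/10009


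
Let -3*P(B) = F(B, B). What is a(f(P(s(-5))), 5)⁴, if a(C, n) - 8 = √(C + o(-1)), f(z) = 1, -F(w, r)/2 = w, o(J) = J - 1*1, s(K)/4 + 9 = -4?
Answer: (8 + I)⁴ ≈ 3713.0 + 2016.0*I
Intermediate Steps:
s(K) = -52 (s(K) = -36 + 4*(-4) = -36 - 16 = -52)
o(J) = -1 + J (o(J) = J - 1 = -1 + J)
F(w, r) = -2*w
P(B) = 2*B/3 (P(B) = -(-2)*B/3 = 2*B/3)
a(C, n) = 8 + √(-2 + C) (a(C, n) = 8 + √(C + (-1 - 1)) = 8 + √(C - 2) = 8 + √(-2 + C))
a(f(P(s(-5))), 5)⁴ = (8 + √(-2 + 1))⁴ = (8 + √(-1))⁴ = (8 + I)⁴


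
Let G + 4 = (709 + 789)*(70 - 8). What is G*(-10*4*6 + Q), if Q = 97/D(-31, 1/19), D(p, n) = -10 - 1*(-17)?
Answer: -147016376/7 ≈ -2.1002e+7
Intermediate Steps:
D(p, n) = 7 (D(p, n) = -10 + 17 = 7)
Q = 97/7 ≈ 13.857
G = 92872 (G = -4 + (709 + 789)*(70 - 8) = -4 + 1498*62 = -4 + 92876 = 92872)
G*(-10*4*6 + Q) = 92872*(-10*4*6 + 97/7) = 92872*(-40*6 + 97/7) = 92872*(-240 + 97/7) = 92872*(-1583/7) = -147016376/7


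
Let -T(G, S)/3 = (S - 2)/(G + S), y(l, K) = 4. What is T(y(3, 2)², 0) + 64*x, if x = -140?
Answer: -71677/8 ≈ -8959.6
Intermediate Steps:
T(G, S) = -3*(-2 + S)/(G + S) (T(G, S) = -3*(S - 2)/(G + S) = -3*(-2 + S)/(G + S))
T(y(3, 2)², 0) + 64*x = 3*(2 - 1*0)/(4² + 0) + 64*(-140) = 3*(2 + 0)/(16 + 0) - 8960 = 3*2/16 - 8960 = 3*(1/16)*2 - 8960 = 3/8 - 8960 = -71677/8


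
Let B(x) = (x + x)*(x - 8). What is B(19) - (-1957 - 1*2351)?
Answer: 4726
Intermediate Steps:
B(x) = 2*x*(-8 + x) (B(x) = (2*x)*(-8 + x) = 2*x*(-8 + x))
B(19) - (-1957 - 1*2351) = 2*19*(-8 + 19) - (-1957 - 1*2351) = 2*19*11 - (-1957 - 2351) = 418 - 1*(-4308) = 418 + 4308 = 4726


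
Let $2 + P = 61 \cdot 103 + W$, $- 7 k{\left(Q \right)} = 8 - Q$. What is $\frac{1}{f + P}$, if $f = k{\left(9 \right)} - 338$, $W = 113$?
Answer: $\frac{7}{42393} \approx 0.00016512$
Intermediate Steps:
$k{\left(Q \right)} = - \frac{8}{7} + \frac{Q}{7}$ ($k{\left(Q \right)} = - \frac{8 - Q}{7} = - \frac{8}{7} + \frac{Q}{7}$)
$f = - \frac{2365}{7}$ ($f = \left(- \frac{8}{7} + \frac{1}{7} \cdot 9\right) - 338 = \left(- \frac{8}{7} + \frac{9}{7}\right) - 338 = \frac{1}{7} - 338 = - \frac{2365}{7} \approx -337.86$)
$P = 6394$ ($P = -2 + \left(61 \cdot 103 + 113\right) = -2 + \left(6283 + 113\right) = -2 + 6396 = 6394$)
$\frac{1}{f + P} = \frac{1}{- \frac{2365}{7} + 6394} = \frac{1}{\frac{42393}{7}} = \frac{7}{42393}$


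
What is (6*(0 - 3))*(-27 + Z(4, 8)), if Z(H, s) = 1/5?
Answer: 2412/5 ≈ 482.40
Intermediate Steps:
Z(H, s) = ⅕
(6*(0 - 3))*(-27 + Z(4, 8)) = (6*(0 - 3))*(-27 + ⅕) = (6*(-3))*(-134/5) = -18*(-134/5) = 2412/5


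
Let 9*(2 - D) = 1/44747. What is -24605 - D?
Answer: -9909804860/402723 ≈ -24607.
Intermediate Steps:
D = 805445/402723 (D = 2 - ⅑/44747 = 2 - ⅑*1/44747 = 2 - 1/402723 = 805445/402723 ≈ 2.0000)
-24605 - D = -24605 - 1*805445/402723 = -24605 - 805445/402723 = -9909804860/402723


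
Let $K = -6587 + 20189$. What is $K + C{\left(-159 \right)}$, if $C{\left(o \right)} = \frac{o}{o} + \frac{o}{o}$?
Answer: $13604$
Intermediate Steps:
$C{\left(o \right)} = 2$ ($C{\left(o \right)} = 1 + 1 = 2$)
$K = 13602$
$K + C{\left(-159 \right)} = 13602 + 2 = 13604$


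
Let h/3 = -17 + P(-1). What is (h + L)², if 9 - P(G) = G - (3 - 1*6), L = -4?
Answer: 1156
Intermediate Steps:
P(G) = 6 - G (P(G) = 9 - (G - (3 - 1*6)) = 9 - (G - (3 - 6)) = 9 - (G - 1*(-3)) = 9 - (G + 3) = 9 - (3 + G) = 9 + (-3 - G) = 6 - G)
h = -30 (h = 3*(-17 + (6 - 1*(-1))) = 3*(-17 + (6 + 1)) = 3*(-17 + 7) = 3*(-10) = -30)
(h + L)² = (-30 - 4)² = (-34)² = 1156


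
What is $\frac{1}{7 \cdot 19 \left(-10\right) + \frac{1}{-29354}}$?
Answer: $- \frac{29354}{39040821} \approx -0.00075188$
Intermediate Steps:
$\frac{1}{7 \cdot 19 \left(-10\right) + \frac{1}{-29354}} = \frac{1}{133 \left(-10\right) - \frac{1}{29354}} = \frac{1}{-1330 - \frac{1}{29354}} = \frac{1}{- \frac{39040821}{29354}} = - \frac{29354}{39040821}$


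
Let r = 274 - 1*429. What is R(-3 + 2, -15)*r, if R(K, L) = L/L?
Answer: -155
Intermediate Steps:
R(K, L) = 1
r = -155 (r = 274 - 429 = -155)
R(-3 + 2, -15)*r = 1*(-155) = -155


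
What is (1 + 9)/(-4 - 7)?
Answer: -10/11 ≈ -0.90909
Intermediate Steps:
(1 + 9)/(-4 - 7) = 10/(-11) = -1/11*10 = -10/11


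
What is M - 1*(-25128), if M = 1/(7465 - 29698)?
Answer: 558670823/22233 ≈ 25128.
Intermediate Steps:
M = -1/22233 (M = 1/(-22233) = -1/22233 ≈ -4.4978e-5)
M - 1*(-25128) = -1/22233 - 1*(-25128) = -1/22233 + 25128 = 558670823/22233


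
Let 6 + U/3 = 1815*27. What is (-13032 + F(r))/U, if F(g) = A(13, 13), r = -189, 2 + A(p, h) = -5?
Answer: -13039/146997 ≈ -0.088702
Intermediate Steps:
A(p, h) = -7 (A(p, h) = -2 - 5 = -7)
U = 146997 (U = -18 + 3*(1815*27) = -18 + 3*49005 = -18 + 147015 = 146997)
F(g) = -7
(-13032 + F(r))/U = (-13032 - 7)/146997 = -13039*1/146997 = -13039/146997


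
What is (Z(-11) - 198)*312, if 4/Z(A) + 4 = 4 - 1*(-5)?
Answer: -307632/5 ≈ -61526.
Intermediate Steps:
Z(A) = ⅘ (Z(A) = 4/(-4 + (4 - 1*(-5))) = 4/(-4 + (4 + 5)) = 4/(-4 + 9) = 4/5 = 4*(⅕) = ⅘)
(Z(-11) - 198)*312 = (⅘ - 198)*312 = -986/5*312 = -307632/5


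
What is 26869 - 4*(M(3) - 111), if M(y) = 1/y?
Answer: 81935/3 ≈ 27312.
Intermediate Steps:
M(y) = 1/y
26869 - 4*(M(3) - 111) = 26869 - 4*(1/3 - 111) = 26869 - 4*(⅓ - 111) = 26869 - 4*(-332/3) = 26869 + 1328/3 = 81935/3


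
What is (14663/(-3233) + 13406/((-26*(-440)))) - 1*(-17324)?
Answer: 320306372679/18492760 ≈ 17321.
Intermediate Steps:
(14663/(-3233) + 13406/((-26*(-440)))) - 1*(-17324) = (14663*(-1/3233) + 13406/11440) + 17324 = (-14663/3233 + 13406*(1/11440)) + 17324 = (-14663/3233 + 6703/5720) + 17324 = -62201561/18492760 + 17324 = 320306372679/18492760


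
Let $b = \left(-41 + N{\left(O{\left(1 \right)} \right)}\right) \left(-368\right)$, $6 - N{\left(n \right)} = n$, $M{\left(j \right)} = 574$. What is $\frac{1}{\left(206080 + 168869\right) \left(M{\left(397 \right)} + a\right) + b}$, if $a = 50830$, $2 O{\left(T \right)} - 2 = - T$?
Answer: $\frac{1}{19273891460} \approx 5.1884 \cdot 10^{-11}$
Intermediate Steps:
$O{\left(T \right)} = 1 - \frac{T}{2}$ ($O{\left(T \right)} = 1 + \frac{\left(-1\right) T}{2} = 1 - \frac{T}{2}$)
$N{\left(n \right)} = 6 - n$
$b = 13064$ ($b = \left(-41 + \left(6 - \left(1 - \frac{1}{2}\right)\right)\right) \left(-368\right) = \left(-41 + \left(6 - \frac{1}{2}\right)\right) \left(-368\right) = \left(-41 + \frac{11}{2}\right) \left(-368\right) = \left(- \frac{71}{2}\right) \left(-368\right) = 13064$)
$\frac{1}{\left(206080 + 168869\right) \left(M{\left(397 \right)} + a\right) + b} = \frac{1}{\left(206080 + 168869\right) \left(574 + 50830\right) + 13064} = \frac{1}{374949 \cdot 51404 + 13064} = \frac{1}{19273878396 + 13064} = \frac{1}{19273891460}$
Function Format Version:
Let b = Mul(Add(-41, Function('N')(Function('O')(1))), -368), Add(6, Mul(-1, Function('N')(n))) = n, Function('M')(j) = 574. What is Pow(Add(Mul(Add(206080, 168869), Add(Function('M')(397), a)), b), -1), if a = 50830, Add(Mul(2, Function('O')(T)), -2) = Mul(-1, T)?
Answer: Rational(1, 19273891460) ≈ 5.1884e-11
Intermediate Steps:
Function('O')(T) = Add(1, Mul(Rational(-1, 2), T)) (Function('O')(T) = Add(1, Mul(Rational(1, 2), Mul(-1, T))) = Add(1, Mul(Rational(-1, 2), T)))
Function('N')(n) = Add(6, Mul(-1, n))
b = 13064 (b = Mul(Add(-41, Add(6, Mul(-1, Add(1, Mul(Rational(-1, 2), 1))))), -368) = Mul(Add(-41, Add(6, Mul(-1, Add(1, Rational(-1, 2))))), -368) = Mul(Add(-41, Add(6, Mul(-1, Rational(1, 2)))), -368) = Mul(Add(-41, Add(6, Rational(-1, 2))), -368) = Mul(Add(-41, Rational(11, 2)), -368) = Mul(Rational(-71, 2), -368) = 13064)
Pow(Add(Mul(Add(206080, 168869), Add(Function('M')(397), a)), b), -1) = Pow(Add(Mul(Add(206080, 168869), Add(574, 50830)), 13064), -1) = Pow(Add(Mul(374949, 51404), 13064), -1) = Pow(Add(19273878396, 13064), -1) = Pow(19273891460, -1) = Rational(1, 19273891460)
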